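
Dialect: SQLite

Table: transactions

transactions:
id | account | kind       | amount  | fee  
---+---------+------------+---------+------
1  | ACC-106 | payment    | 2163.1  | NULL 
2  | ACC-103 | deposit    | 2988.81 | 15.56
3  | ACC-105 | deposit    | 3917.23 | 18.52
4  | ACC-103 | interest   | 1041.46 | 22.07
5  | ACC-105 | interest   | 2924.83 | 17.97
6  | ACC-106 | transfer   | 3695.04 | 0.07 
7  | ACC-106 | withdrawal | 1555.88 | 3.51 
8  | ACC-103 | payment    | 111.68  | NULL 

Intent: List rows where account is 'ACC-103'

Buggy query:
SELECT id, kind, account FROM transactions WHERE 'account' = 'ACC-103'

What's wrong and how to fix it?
Bug: Single quotes denote string literals in SQL; the column name is being compared as a constant string

Fix: Remove the quotes around the column name (or use double quotes for an identifier)

Corrected query:
SELECT id, kind, account FROM transactions WHERE account = 'ACC-103'

Result:
id | kind     | account
---+----------+--------
2  | deposit  | ACC-103
4  | interest | ACC-103
8  | payment  | ACC-103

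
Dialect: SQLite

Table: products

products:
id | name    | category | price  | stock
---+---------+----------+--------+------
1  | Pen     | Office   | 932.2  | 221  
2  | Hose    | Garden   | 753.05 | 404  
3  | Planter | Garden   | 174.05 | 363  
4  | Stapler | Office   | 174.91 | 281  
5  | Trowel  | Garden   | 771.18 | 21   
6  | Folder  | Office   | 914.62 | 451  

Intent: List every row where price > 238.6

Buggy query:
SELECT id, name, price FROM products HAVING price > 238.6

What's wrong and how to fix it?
Bug: This is a non-aggregate query (no GROUP BY, no aggregates), so in SQLite the HAVING clause is invalid here; a row-level condition belongs in WHERE

Fix: Replace HAVING with WHERE since the condition applies to individual rows

Corrected query:
SELECT id, name, price FROM products WHERE price > 238.6

Result:
id | name   | price 
---+--------+-------
1  | Pen    | 932.2 
2  | Hose   | 753.05
5  | Trowel | 771.18
6  | Folder | 914.62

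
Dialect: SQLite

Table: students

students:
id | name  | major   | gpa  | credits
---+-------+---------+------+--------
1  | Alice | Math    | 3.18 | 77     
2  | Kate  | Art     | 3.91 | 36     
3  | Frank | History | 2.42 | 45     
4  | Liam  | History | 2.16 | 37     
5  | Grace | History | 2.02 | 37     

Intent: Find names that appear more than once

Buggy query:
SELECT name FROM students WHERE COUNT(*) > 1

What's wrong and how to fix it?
Bug: WHERE can't reference COUNT(*); aggregates are computed after WHERE

Fix: Group first, then use HAVING for the count condition

Corrected query:
SELECT name FROM students GROUP BY name HAVING COUNT(*) > 1

Result:
(no rows)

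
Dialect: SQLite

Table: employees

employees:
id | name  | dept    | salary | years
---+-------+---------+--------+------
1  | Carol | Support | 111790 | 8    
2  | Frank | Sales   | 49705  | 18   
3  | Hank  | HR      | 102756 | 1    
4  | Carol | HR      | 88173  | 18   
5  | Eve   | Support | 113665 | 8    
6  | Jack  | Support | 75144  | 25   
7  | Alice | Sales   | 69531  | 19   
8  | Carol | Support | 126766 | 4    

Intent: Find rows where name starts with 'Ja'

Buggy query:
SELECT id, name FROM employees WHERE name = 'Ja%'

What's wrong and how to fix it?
Bug: Wildcards only work with LIKE; '=' treats '%' as a literal character

Fix: Use LIKE for wildcard pattern matching

Corrected query:
SELECT id, name FROM employees WHERE name LIKE 'Ja%'

Result:
id | name
---+-----
6  | Jack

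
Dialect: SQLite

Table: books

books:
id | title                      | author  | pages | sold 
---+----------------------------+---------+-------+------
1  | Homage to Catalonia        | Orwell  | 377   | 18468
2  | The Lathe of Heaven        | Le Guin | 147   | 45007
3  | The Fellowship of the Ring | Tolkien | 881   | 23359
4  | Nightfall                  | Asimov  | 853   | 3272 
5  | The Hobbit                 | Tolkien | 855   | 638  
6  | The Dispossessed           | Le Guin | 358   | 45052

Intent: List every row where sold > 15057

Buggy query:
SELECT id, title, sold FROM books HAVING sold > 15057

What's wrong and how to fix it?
Bug: HAVING filters the output of aggregation, but this query has no GROUP BY and no aggregate functions, so SQLite rejects it (HAVING clause on a non-aggregate query); the condition here is per row

Fix: Replace HAVING with WHERE since the condition applies to individual rows

Corrected query:
SELECT id, title, sold FROM books WHERE sold > 15057

Result:
id | title                      | sold 
---+----------------------------+------
1  | Homage to Catalonia        | 18468
2  | The Lathe of Heaven        | 45007
3  | The Fellowship of the Ring | 23359
6  | The Dispossessed           | 45052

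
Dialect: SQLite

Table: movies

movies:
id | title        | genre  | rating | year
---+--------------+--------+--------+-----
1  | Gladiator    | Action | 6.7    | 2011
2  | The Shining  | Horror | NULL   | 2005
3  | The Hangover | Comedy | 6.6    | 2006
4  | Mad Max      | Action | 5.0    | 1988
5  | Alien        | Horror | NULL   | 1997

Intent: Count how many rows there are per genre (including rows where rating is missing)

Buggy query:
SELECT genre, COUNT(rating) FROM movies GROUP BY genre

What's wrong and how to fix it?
Bug: COUNT(rating) skips NULLs, so groups with missing rating are undercounted

Fix: Replace COUNT(rating) with COUNT(*)

Corrected query:
SELECT genre, COUNT(*) FROM movies GROUP BY genre

Result:
genre  | COUNT(*)
-------+---------
Action | 2       
Comedy | 1       
Horror | 2       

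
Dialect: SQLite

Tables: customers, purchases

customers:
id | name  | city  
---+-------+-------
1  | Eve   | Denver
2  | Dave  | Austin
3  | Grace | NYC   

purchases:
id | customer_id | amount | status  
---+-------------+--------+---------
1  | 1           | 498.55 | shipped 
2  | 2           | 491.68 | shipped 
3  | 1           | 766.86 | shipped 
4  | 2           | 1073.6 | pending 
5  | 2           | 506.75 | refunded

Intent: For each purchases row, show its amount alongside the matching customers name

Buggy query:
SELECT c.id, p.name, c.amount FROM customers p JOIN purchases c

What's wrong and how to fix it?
Bug: JOIN with no ON clause produces a cartesian product; every purchases row pairs with every customers row

Fix: Specify the join condition linking the foreign key to the parent id

Corrected query:
SELECT c.id, p.name, c.amount FROM customers p JOIN purchases c ON c.customer_id = p.id

Result:
id | name | amount
---+------+-------
1  | Eve  | 498.55
2  | Dave | 491.68
3  | Eve  | 766.86
4  | Dave | 1073.6
5  | Dave | 506.75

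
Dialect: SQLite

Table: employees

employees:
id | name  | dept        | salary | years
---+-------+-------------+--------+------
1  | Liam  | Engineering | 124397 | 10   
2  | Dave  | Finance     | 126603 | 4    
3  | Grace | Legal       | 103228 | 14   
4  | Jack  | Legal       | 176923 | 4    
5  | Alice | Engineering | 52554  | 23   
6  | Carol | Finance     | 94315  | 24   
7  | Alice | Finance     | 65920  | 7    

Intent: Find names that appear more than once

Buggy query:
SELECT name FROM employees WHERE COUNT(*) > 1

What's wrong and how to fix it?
Bug: COUNT(*) is an aggregate and cannot be used in WHERE

Fix: GROUP BY name, then filter groups with HAVING COUNT(*) > 1

Corrected query:
SELECT name FROM employees GROUP BY name HAVING COUNT(*) > 1

Result:
name 
-----
Alice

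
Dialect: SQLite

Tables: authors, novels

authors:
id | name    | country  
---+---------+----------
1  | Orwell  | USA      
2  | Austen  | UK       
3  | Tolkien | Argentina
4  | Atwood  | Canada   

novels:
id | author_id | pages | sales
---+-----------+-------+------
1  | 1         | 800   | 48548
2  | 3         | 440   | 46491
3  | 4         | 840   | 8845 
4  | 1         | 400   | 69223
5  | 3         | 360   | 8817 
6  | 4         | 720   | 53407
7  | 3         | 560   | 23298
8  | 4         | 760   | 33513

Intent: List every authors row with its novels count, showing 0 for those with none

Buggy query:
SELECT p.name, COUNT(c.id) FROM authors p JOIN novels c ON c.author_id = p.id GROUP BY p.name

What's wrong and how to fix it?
Bug: An inner join excludes parents with zero children

Fix: Switch to LEFT JOIN to retain unmatched parent rows

Corrected query:
SELECT p.name, COUNT(c.id) FROM authors p LEFT JOIN novels c ON c.author_id = p.id GROUP BY p.name

Result:
name    | COUNT(c.id)
--------+------------
Atwood  | 3          
Austen  | 0          
Orwell  | 2          
Tolkien | 3          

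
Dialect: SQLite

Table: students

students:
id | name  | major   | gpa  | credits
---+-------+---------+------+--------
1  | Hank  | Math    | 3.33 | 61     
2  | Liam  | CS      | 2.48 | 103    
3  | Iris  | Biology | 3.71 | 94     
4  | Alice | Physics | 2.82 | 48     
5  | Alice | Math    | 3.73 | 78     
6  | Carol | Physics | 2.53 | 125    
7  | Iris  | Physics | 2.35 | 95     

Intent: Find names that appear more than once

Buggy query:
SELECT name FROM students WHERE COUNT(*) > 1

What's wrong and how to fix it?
Bug: COUNT(*) is an aggregate and cannot be used in WHERE

Fix: Group first, then use HAVING for the count condition

Corrected query:
SELECT name FROM students GROUP BY name HAVING COUNT(*) > 1

Result:
name 
-----
Alice
Iris 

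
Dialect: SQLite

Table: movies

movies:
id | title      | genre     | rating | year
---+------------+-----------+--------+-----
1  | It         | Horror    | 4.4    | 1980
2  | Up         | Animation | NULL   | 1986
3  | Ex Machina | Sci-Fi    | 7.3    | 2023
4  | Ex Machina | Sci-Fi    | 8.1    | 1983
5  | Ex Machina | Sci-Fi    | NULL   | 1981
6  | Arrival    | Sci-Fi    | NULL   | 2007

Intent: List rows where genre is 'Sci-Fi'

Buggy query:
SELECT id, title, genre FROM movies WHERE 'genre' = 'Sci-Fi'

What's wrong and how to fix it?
Bug: Single quotes denote string literals in SQL; the column name is being compared as a constant string

Fix: Reference the column as genre without single quotes

Corrected query:
SELECT id, title, genre FROM movies WHERE genre = 'Sci-Fi'

Result:
id | title      | genre 
---+------------+-------
3  | Ex Machina | Sci-Fi
4  | Ex Machina | Sci-Fi
5  | Ex Machina | Sci-Fi
6  | Arrival    | Sci-Fi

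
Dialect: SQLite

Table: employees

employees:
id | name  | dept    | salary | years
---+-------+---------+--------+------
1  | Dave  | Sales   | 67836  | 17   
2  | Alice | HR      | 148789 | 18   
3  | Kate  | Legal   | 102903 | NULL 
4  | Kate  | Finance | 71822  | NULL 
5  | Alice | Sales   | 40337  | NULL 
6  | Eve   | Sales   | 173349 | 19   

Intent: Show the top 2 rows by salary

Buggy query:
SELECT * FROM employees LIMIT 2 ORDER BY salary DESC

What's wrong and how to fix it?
Bug: ORDER BY cannot follow LIMIT; LIMIT is the final clause

Fix: Swap the clauses: ORDER BY first, then LIMIT

Corrected query:
SELECT * FROM employees ORDER BY salary DESC LIMIT 2

Result:
id | name  | dept  | salary | years
---+-------+-------+--------+------
6  | Eve   | Sales | 173349 | 19   
2  | Alice | HR    | 148789 | 18   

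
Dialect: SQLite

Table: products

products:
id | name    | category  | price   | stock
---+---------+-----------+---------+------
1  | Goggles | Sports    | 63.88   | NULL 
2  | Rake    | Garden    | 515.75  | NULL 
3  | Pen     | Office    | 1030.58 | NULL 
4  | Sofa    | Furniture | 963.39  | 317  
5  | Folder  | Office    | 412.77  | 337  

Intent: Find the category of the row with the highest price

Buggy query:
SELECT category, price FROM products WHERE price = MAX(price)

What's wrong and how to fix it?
Bug: MAX(price) is an aggregate and cannot be used directly in WHERE

Fix: Use a subquery: WHERE price = (SELECT MAX(price) FROM products)

Corrected query:
SELECT category, price FROM products WHERE price = (SELECT MAX(price) FROM products)

Result:
category | price  
---------+--------
Office   | 1030.58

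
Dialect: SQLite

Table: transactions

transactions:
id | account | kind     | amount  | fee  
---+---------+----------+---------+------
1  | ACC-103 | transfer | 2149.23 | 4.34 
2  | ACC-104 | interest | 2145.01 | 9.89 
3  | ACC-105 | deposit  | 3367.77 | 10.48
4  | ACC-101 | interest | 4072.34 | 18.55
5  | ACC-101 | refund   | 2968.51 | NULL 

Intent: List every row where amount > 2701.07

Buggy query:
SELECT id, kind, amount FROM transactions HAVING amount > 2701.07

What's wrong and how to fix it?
Bug: HAVING filters the output of aggregation, but this query has no GROUP BY and no aggregate functions, so SQLite rejects it (HAVING clause on a non-aggregate query); the condition here is per row

Fix: Use WHERE for row-level filtering

Corrected query:
SELECT id, kind, amount FROM transactions WHERE amount > 2701.07

Result:
id | kind     | amount 
---+----------+--------
3  | deposit  | 3367.77
4  | interest | 4072.34
5  | refund   | 2968.51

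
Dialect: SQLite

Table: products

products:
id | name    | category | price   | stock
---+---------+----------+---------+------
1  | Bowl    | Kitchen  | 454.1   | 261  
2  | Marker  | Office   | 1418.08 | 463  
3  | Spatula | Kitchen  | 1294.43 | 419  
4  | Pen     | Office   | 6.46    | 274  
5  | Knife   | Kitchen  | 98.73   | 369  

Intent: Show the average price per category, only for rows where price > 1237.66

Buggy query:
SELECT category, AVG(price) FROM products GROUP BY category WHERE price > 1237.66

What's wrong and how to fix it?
Bug: Row-level WHERE must come before GROUP BY in the clause order

Fix: Move the WHERE clause before GROUP BY

Corrected query:
SELECT category, AVG(price) FROM products WHERE price > 1237.66 GROUP BY category

Result:
category | AVG(price)
---------+-----------
Kitchen  | 1294.43   
Office   | 1418.08   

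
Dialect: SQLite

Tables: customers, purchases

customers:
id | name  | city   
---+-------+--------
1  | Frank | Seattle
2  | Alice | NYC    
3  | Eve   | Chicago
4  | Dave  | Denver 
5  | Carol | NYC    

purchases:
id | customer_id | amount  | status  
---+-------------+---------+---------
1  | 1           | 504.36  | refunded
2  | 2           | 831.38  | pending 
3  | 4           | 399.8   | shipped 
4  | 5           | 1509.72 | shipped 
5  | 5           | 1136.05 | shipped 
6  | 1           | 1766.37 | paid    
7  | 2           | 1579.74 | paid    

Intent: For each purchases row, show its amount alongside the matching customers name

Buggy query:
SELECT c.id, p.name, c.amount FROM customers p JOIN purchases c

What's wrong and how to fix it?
Bug: Missing join condition: each purchases row is matched to all customers rows instead of just its own

Fix: Add ON c.customer_id = p.id to the JOIN

Corrected query:
SELECT c.id, p.name, c.amount FROM customers p JOIN purchases c ON c.customer_id = p.id

Result:
id | name  | amount 
---+-------+--------
1  | Frank | 504.36 
2  | Alice | 831.38 
3  | Dave  | 399.8  
4  | Carol | 1509.72
5  | Carol | 1136.05
6  | Frank | 1766.37
7  | Alice | 1579.74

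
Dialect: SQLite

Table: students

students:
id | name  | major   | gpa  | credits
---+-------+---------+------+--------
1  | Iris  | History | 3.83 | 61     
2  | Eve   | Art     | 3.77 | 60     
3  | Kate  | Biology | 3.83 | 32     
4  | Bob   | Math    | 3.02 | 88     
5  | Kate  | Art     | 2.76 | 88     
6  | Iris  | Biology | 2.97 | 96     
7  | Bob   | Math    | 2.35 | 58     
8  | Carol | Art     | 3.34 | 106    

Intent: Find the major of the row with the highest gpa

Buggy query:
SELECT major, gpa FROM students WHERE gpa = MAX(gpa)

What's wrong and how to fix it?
Bug: WHERE is evaluated per row; an aggregate over the whole table isn't defined there

Fix: Use a subquery: WHERE gpa = (SELECT MAX(gpa) FROM students)

Corrected query:
SELECT major, gpa FROM students WHERE gpa = (SELECT MAX(gpa) FROM students)

Result:
major   | gpa 
--------+-----
History | 3.83
Biology | 3.83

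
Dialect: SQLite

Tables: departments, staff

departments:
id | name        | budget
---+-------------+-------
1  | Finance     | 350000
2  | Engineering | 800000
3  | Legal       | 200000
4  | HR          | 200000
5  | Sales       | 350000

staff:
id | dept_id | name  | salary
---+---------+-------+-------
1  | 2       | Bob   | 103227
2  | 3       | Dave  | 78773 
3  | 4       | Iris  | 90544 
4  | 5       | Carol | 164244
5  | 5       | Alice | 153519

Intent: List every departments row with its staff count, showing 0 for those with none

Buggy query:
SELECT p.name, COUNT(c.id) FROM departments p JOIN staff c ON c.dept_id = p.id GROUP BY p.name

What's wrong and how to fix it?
Bug: INNER JOIN drops departments rows that have no matching staff rows

Fix: Switch to LEFT JOIN to retain unmatched parent rows

Corrected query:
SELECT p.name, COUNT(c.id) FROM departments p LEFT JOIN staff c ON c.dept_id = p.id GROUP BY p.name

Result:
name        | COUNT(c.id)
------------+------------
Engineering | 1          
Finance     | 0          
HR          | 1          
Legal       | 1          
Sales       | 2          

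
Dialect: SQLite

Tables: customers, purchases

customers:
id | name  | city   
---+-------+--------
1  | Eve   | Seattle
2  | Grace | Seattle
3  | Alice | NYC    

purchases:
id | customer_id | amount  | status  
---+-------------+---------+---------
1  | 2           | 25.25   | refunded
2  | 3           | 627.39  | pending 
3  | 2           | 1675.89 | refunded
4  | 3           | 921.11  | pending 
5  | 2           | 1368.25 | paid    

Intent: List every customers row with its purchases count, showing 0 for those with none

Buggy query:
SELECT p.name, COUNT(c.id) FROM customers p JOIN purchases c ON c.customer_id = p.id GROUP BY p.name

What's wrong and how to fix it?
Bug: An inner join excludes parents with zero children

Fix: Use LEFT JOIN so parents without children still appear (COUNT(c.id) gives 0)

Corrected query:
SELECT p.name, COUNT(c.id) FROM customers p LEFT JOIN purchases c ON c.customer_id = p.id GROUP BY p.name

Result:
name  | COUNT(c.id)
------+------------
Alice | 2          
Eve   | 0          
Grace | 3          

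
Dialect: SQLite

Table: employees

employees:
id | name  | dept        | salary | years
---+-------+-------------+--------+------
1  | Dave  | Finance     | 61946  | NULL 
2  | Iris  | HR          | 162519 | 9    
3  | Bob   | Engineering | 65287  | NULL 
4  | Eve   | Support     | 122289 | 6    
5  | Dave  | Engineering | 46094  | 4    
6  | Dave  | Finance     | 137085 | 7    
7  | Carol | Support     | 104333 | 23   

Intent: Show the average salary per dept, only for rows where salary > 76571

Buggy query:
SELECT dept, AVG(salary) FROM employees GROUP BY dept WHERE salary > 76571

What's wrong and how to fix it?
Bug: Row-level WHERE must come before GROUP BY in the clause order

Fix: Move the WHERE clause before GROUP BY

Corrected query:
SELECT dept, AVG(salary) FROM employees WHERE salary > 76571 GROUP BY dept

Result:
dept    | AVG(salary)
--------+------------
Finance | 137085     
HR      | 162519     
Support | 113311     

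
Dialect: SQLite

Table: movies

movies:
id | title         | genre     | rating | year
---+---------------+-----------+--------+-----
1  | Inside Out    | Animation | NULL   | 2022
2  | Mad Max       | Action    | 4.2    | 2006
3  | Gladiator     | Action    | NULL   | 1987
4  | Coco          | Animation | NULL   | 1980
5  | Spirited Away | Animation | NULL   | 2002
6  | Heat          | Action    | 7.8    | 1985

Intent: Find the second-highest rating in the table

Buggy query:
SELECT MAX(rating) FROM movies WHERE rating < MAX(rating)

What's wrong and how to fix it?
Bug: The inner MAX is an aggregate inside WHERE, which is not allowed

Fix: Compute the overall MAX in a subquery, then take MAX of rows below it

Corrected query:
SELECT MAX(rating) FROM movies WHERE rating < (SELECT MAX(rating) FROM movies)

Result:
MAX(rating)
-----------
4.2        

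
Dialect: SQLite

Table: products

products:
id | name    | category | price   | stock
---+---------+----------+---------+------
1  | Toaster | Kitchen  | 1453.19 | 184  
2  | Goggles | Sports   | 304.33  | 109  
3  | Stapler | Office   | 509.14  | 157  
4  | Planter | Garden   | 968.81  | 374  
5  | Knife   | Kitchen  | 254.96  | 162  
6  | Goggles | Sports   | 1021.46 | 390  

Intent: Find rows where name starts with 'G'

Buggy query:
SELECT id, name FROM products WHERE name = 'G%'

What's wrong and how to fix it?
Bug: '=' compares the literal string including the % character; pattern matching needs LIKE

Fix: Replace '=' with LIKE so 'G%' is treated as a pattern

Corrected query:
SELECT id, name FROM products WHERE name LIKE 'G%'

Result:
id | name   
---+--------
2  | Goggles
6  | Goggles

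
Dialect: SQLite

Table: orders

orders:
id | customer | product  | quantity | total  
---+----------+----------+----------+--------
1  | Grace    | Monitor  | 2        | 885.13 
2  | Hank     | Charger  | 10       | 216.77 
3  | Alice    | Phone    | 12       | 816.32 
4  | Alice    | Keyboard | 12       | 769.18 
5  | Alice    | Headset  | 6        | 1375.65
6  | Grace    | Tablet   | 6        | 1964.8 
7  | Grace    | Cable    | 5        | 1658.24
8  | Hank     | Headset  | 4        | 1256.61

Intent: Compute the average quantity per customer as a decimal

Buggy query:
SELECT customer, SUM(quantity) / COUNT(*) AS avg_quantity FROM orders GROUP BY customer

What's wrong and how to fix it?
Bug: Both operands are integers, so '/' performs integer division and truncates

Fix: Cast one side to REAL so the division keeps the fractional part

Corrected query:
SELECT customer, SUM(quantity) * 1.0 / COUNT(*) AS avg_quantity FROM orders GROUP BY customer

Result:
customer | avg_quantity
---------+-------------
Alice    | 10          
Grace    | 4.333333    
Hank     | 7           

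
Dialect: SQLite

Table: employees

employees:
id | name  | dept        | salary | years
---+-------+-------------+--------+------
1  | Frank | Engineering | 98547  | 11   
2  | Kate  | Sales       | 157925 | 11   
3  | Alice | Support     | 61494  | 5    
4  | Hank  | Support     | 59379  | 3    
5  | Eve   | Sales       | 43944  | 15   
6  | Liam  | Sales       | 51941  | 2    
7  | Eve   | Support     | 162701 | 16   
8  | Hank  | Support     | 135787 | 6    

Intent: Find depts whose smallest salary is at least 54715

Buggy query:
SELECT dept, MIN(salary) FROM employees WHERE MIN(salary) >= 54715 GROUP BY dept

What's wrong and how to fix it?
Bug: Aggregates like MIN are computed per group after WHERE runs

Fix: Replace WHERE with HAVING after the GROUP BY

Corrected query:
SELECT dept, MIN(salary) FROM employees GROUP BY dept HAVING MIN(salary) >= 54715

Result:
dept        | MIN(salary)
------------+------------
Engineering | 98547      
Support     | 59379      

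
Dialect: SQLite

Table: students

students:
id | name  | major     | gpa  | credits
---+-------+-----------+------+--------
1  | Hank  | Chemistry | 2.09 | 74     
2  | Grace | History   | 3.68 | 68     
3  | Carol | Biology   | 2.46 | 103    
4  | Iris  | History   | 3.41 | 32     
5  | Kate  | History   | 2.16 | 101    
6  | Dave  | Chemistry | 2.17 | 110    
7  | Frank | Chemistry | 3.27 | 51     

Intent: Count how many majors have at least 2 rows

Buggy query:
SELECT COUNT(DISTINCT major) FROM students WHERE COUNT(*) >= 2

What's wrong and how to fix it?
Bug: COUNT(*) cannot appear in WHERE; the per-group count doesn't exist yet

Fix: Use a subquery that GROUPs and filters with HAVING, then count its rows

Corrected query:
SELECT COUNT(*) FROM (SELECT major FROM students GROUP BY major HAVING COUNT(*) >= 2)

Result:
COUNT(*)
--------
2       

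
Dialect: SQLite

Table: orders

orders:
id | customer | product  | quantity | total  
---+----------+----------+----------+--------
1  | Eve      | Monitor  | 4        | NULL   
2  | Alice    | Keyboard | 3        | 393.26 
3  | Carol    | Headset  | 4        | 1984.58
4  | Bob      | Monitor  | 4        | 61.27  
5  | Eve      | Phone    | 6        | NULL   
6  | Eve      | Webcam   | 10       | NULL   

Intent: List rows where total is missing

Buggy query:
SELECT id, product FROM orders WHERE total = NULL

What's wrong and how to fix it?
Bug: Comparing to NULL with '=' never matches; NULL = NULL is unknown, not true

Fix: Use IS NULL to test for NULL

Corrected query:
SELECT id, product FROM orders WHERE total IS NULL

Result:
id | product
---+--------
1  | Monitor
5  | Phone  
6  | Webcam 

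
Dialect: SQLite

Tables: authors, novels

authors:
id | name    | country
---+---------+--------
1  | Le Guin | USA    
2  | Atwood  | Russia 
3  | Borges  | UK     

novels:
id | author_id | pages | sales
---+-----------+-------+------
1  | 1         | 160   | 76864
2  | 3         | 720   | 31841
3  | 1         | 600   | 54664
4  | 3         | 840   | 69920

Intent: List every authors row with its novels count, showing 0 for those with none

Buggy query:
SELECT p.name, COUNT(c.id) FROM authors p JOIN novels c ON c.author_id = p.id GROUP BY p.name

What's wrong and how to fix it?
Bug: INNER JOIN drops authors rows that have no matching novels rows

Fix: Switch to LEFT JOIN to retain unmatched parent rows

Corrected query:
SELECT p.name, COUNT(c.id) FROM authors p LEFT JOIN novels c ON c.author_id = p.id GROUP BY p.name

Result:
name    | COUNT(c.id)
--------+------------
Atwood  | 0          
Borges  | 2          
Le Guin | 2          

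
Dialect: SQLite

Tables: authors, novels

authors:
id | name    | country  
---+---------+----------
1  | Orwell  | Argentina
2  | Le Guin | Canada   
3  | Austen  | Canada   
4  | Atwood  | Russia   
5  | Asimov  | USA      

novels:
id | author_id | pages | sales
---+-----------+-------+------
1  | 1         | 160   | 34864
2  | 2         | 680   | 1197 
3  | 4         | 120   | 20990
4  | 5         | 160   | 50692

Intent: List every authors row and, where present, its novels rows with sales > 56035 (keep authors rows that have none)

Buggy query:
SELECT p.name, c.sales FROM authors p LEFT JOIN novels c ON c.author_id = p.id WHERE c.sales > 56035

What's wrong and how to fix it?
Bug: Filtering c.sales in WHERE discards the NULL rows produced by LEFT JOIN, turning it into an inner join

Fix: Put 'c.sales > 56035' in the JOIN's ON clause instead of WHERE

Corrected query:
SELECT p.name, c.sales FROM authors p LEFT JOIN novels c ON c.author_id = p.id AND c.sales > 56035

Result:
name    | sales
--------+------
Orwell  | NULL 
Le Guin | NULL 
Austen  | NULL 
Atwood  | NULL 
Asimov  | NULL 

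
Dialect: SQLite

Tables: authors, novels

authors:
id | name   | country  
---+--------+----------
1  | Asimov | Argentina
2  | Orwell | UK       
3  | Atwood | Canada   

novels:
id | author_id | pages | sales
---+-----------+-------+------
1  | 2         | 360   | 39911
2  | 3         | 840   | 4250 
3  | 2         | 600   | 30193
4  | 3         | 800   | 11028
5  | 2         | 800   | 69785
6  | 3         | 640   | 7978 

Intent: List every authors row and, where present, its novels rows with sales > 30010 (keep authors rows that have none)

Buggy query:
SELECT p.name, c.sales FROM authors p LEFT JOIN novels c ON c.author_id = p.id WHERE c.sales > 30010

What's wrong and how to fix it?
Bug: Filtering c.sales in WHERE discards the NULL rows produced by LEFT JOIN, turning it into an inner join

Fix: Put 'c.sales > 30010' in the JOIN's ON clause instead of WHERE

Corrected query:
SELECT p.name, c.sales FROM authors p LEFT JOIN novels c ON c.author_id = p.id AND c.sales > 30010

Result:
name   | sales
-------+------
Asimov | NULL 
Orwell | 30193
Orwell | 39911
Orwell | 69785
Atwood | NULL 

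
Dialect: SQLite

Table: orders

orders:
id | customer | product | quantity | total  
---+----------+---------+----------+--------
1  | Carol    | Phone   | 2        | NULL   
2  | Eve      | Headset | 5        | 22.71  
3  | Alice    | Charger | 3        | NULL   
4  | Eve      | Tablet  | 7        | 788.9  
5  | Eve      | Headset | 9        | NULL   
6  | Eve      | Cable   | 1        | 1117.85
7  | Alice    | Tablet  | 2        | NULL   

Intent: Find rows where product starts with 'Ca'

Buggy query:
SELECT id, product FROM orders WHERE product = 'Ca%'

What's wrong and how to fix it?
Bug: '=' compares the literal string including the % character; pattern matching needs LIKE

Fix: Use LIKE for wildcard pattern matching

Corrected query:
SELECT id, product FROM orders WHERE product LIKE 'Ca%'

Result:
id | product
---+--------
6  | Cable  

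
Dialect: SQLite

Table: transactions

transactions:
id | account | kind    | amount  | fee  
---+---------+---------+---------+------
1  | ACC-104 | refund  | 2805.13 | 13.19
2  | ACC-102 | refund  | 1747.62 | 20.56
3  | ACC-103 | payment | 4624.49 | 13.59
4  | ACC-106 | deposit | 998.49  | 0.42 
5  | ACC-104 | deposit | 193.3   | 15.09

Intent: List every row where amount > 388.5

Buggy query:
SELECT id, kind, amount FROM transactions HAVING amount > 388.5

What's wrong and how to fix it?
Bug: This is a non-aggregate query (no GROUP BY, no aggregates), so in SQLite the HAVING clause is invalid here; a row-level condition belongs in WHERE

Fix: Replace HAVING with WHERE since the condition applies to individual rows

Corrected query:
SELECT id, kind, amount FROM transactions WHERE amount > 388.5

Result:
id | kind    | amount 
---+---------+--------
1  | refund  | 2805.13
2  | refund  | 1747.62
3  | payment | 4624.49
4  | deposit | 998.49 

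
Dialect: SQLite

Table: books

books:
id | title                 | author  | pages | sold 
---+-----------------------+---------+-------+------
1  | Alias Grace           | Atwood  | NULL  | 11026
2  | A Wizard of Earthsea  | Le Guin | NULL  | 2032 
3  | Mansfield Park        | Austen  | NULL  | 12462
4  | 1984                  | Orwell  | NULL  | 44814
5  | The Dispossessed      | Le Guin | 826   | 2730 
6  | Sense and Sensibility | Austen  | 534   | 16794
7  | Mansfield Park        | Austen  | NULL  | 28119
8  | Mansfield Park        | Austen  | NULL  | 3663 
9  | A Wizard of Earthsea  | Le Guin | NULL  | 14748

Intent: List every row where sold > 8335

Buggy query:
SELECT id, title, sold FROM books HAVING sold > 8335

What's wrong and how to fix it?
Bug: This is a non-aggregate query (no GROUP BY, no aggregates), so in SQLite the HAVING clause is invalid here; a row-level condition belongs in WHERE

Fix: Replace HAVING with WHERE since the condition applies to individual rows

Corrected query:
SELECT id, title, sold FROM books WHERE sold > 8335

Result:
id | title                 | sold 
---+-----------------------+------
1  | Alias Grace           | 11026
3  | Mansfield Park        | 12462
4  | 1984                  | 44814
6  | Sense and Sensibility | 16794
7  | Mansfield Park        | 28119
9  | A Wizard of Earthsea  | 14748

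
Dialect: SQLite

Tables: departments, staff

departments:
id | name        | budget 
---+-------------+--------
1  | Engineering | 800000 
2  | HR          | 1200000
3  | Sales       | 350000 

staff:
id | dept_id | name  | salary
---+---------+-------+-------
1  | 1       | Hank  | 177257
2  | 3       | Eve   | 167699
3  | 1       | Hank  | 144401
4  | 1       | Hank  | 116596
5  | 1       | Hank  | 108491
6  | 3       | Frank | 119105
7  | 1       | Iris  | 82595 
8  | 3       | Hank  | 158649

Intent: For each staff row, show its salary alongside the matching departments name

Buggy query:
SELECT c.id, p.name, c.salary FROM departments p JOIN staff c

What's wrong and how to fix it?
Bug: JOIN with no ON clause produces a cartesian product; every staff row pairs with every departments row

Fix: Add ON c.dept_id = p.id to the JOIN

Corrected query:
SELECT c.id, p.name, c.salary FROM departments p JOIN staff c ON c.dept_id = p.id

Result:
id | name        | salary
---+-------------+-------
1  | Engineering | 177257
2  | Sales       | 167699
3  | Engineering | 144401
4  | Engineering | 116596
5  | Engineering | 108491
6  | Sales       | 119105
7  | Engineering | 82595 
8  | Sales       | 158649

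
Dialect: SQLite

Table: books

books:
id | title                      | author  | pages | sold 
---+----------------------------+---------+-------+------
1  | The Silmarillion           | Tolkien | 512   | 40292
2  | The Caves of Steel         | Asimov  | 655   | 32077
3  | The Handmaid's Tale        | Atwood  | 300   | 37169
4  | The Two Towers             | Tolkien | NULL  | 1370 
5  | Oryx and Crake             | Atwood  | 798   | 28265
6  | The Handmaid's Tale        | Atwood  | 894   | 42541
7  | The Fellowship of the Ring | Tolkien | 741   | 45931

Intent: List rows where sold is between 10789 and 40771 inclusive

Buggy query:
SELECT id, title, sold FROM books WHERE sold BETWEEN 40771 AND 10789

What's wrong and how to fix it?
Bug: The bounds are reversed; BETWEEN a AND b requires a <= b to match anything

Fix: Swap the bounds so the smaller value comes first

Corrected query:
SELECT id, title, sold FROM books WHERE sold BETWEEN 10789 AND 40771

Result:
id | title               | sold 
---+---------------------+------
1  | The Silmarillion    | 40292
2  | The Caves of Steel  | 32077
3  | The Handmaid's Tale | 37169
5  | Oryx and Crake      | 28265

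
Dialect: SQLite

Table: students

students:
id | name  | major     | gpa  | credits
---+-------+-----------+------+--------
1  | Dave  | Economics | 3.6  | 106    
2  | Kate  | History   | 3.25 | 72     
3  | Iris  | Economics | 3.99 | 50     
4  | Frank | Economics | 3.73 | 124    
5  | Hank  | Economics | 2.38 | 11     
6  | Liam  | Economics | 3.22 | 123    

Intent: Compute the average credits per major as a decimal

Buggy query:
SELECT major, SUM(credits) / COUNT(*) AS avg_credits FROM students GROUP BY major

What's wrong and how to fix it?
Bug: Both operands are integers, so '/' performs integer division and truncates

Fix: Multiply by 1.0 (or CAST to REAL) to force floating-point division

Corrected query:
SELECT major, SUM(credits) * 1.0 / COUNT(*) AS avg_credits FROM students GROUP BY major

Result:
major     | avg_credits
----------+------------
Economics | 82.8       
History   | 72         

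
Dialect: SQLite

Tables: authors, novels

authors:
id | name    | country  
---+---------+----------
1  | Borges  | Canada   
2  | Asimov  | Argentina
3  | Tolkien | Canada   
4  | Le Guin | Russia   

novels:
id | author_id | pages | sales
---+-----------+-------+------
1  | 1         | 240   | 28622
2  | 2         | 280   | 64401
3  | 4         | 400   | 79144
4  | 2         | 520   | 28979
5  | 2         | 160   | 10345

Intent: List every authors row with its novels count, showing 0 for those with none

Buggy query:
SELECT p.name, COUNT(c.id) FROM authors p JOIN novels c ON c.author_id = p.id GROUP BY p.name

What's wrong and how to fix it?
Bug: INNER JOIN drops authors rows that have no matching novels rows

Fix: Switch to LEFT JOIN to retain unmatched parent rows

Corrected query:
SELECT p.name, COUNT(c.id) FROM authors p LEFT JOIN novels c ON c.author_id = p.id GROUP BY p.name

Result:
name    | COUNT(c.id)
--------+------------
Asimov  | 3          
Borges  | 1          
Le Guin | 1          
Tolkien | 0          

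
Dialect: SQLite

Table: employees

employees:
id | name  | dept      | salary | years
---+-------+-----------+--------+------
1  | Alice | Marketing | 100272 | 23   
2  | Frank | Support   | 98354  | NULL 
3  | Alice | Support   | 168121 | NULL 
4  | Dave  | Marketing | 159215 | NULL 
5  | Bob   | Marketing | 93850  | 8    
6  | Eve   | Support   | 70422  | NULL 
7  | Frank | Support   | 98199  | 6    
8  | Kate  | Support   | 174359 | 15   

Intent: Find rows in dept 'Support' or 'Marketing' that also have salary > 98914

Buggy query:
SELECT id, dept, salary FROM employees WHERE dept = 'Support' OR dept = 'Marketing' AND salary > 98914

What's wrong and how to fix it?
Bug: Without parentheses, AND is evaluated before OR, so the salary filter only applies to the 'Marketing' branch

Fix: Group the OR with parentheses (or use IN), then AND the threshold

Corrected query:
SELECT id, dept, salary FROM employees WHERE (dept = 'Support' OR dept = 'Marketing') AND salary > 98914

Result:
id | dept      | salary
---+-----------+-------
1  | Marketing | 100272
3  | Support   | 168121
4  | Marketing | 159215
8  | Support   | 174359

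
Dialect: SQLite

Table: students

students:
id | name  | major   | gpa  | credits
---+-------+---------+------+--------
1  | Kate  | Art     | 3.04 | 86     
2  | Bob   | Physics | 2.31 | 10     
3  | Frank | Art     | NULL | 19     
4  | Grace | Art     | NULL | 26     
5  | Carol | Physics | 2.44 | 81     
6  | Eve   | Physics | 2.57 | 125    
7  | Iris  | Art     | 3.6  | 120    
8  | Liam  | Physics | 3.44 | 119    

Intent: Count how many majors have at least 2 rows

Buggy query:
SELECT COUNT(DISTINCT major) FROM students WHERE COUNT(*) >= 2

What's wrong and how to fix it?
Bug: COUNT(*) cannot appear in WHERE; the per-group count doesn't exist yet

Fix: Group first with HAVING COUNT(*) >= 2, then COUNT the resulting groups

Corrected query:
SELECT COUNT(*) FROM (SELECT major FROM students GROUP BY major HAVING COUNT(*) >= 2)

Result:
COUNT(*)
--------
2       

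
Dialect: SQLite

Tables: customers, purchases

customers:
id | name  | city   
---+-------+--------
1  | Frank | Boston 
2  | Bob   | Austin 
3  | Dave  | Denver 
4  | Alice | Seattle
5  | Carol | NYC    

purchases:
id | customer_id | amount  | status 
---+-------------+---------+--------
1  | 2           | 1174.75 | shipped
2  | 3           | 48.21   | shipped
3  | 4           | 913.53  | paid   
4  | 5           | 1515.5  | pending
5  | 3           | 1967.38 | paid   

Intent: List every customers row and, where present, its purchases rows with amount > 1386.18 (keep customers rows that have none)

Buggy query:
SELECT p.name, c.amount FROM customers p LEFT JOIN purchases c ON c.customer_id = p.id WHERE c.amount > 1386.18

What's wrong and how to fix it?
Bug: Filtering c.amount in WHERE discards the NULL rows produced by LEFT JOIN, turning it into an inner join

Fix: Move the right-table condition into the ON clause so unmatched parents are kept

Corrected query:
SELECT p.name, c.amount FROM customers p LEFT JOIN purchases c ON c.customer_id = p.id AND c.amount > 1386.18

Result:
name  | amount 
------+--------
Frank | NULL   
Bob   | NULL   
Dave  | 1967.38
Alice | NULL   
Carol | 1515.5 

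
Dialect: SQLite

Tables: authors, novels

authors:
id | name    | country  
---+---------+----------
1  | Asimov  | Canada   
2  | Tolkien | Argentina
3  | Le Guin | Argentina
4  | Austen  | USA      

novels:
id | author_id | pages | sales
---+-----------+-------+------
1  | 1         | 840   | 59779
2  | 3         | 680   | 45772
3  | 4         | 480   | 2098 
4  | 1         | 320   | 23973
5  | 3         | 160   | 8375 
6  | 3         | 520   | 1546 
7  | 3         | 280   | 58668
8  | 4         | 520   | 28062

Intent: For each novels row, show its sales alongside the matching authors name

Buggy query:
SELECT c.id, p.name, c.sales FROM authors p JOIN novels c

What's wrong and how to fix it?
Bug: Missing join condition: each novels row is matched to all authors rows instead of just its own

Fix: Specify the join condition linking the foreign key to the parent id

Corrected query:
SELECT c.id, p.name, c.sales FROM authors p JOIN novels c ON c.author_id = p.id

Result:
id | name    | sales
---+---------+------
1  | Asimov  | 59779
2  | Le Guin | 45772
3  | Austen  | 2098 
4  | Asimov  | 23973
5  | Le Guin | 8375 
6  | Le Guin | 1546 
7  | Le Guin | 58668
8  | Austen  | 28062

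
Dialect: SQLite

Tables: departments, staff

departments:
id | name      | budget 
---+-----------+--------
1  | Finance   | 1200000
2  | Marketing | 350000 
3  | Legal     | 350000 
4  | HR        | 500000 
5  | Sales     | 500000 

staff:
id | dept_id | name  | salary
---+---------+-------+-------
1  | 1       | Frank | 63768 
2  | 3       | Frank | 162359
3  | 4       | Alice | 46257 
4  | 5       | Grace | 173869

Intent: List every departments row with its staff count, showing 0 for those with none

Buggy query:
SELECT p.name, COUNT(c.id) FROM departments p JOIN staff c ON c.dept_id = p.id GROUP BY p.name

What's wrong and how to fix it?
Bug: An inner join excludes parents with zero children

Fix: Switch to LEFT JOIN to retain unmatched parent rows

Corrected query:
SELECT p.name, COUNT(c.id) FROM departments p LEFT JOIN staff c ON c.dept_id = p.id GROUP BY p.name

Result:
name      | COUNT(c.id)
----------+------------
Finance   | 1          
HR        | 1          
Legal     | 1          
Marketing | 0          
Sales     | 1          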